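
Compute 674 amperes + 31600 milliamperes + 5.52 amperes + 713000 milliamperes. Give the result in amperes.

In amperes:
  674 amperes → 674
  31600 milliamperes = 31600 × 10⁻³ amperes = 31.6
  5.52 amperes → 5.52
  713000 milliamperes = 713000 × 10⁻³ amperes = 713
Sum: 674 + 31.6 + 5.52 + 713 = 1424.12

1424.12 amperes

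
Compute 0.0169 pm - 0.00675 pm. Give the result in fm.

In fm:
  0.0169 pm = 0.0169 × 10³ fm = 16.9
  0.00675 pm = 0.00675 × 10³ fm = 6.75
Difference: 16.9 - 6.75 = 10.15

10.15 fm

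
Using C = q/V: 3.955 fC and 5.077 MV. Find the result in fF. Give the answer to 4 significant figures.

0.0000007790 fF

(3.955 × 10⁻¹⁵) / (5.077 × 10⁶) = 0.779003 × 10⁻²¹ F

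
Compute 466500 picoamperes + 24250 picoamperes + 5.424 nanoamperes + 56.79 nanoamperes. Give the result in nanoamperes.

In nanoamperes:
  466500 picoamperes = 466500 × 10^-3 nanoamperes = 466.5
  24250 picoamperes = 24250 × 10^-3 nanoamperes = 24.25
  5.424 nanoamperes → 5.424
  56.79 nanoamperes → 56.79
Sum: 466.5 + 24.25 + 5.424 + 56.79 = 552.964

552.964 nanoamperes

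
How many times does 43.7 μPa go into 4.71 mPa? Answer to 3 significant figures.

(4.71 × 10⁻³) / (43.7 × 10⁻⁶) = 0.1078 × 10³

108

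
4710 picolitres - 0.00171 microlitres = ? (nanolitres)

3 nanolitres

In nanolitres:
  4710 picolitres = 4710e-3 nanolitres = 4.71
  0.00171 microlitres = 0.00171e3 nanolitres = 1.71
Difference: 4.71 - 1.71 = 3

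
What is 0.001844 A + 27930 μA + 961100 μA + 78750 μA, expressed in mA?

1069.624 mA

In mA:
  0.001844 A = 0.001844e3 mA = 1.844
  27930 μA = 27930e-3 mA = 27.93
  961100 μA = 961100e-3 mA = 961.1
  78750 μA = 78750e-3 mA = 78.75
Sum: 1.844 + 27.93 + 961.1 + 78.75 = 1069.624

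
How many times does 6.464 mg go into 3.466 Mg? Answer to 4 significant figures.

536200000

(3.466 × 10^6) / (6.464 × 10^-3) = 0.5362 × 10^9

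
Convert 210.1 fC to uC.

femto = 10⁻¹⁵, micro = 10⁻⁶; factor is 10⁻⁹.
210.1 × 10⁻⁹ = 0.0000002101

0.0000002101 uC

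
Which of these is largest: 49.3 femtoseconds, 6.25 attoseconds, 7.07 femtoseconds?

49.3 femtoseconds

49.3 femtoseconds = 0.0000000000000493 seconds
6.25 attoseconds = 0.00000000000000000625 seconds
7.07 femtoseconds = 0.00000000000000707 seconds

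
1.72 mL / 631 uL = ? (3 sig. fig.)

2.73

(1.72 × 10^-3) / (631 × 10^-6) = 0.002726 × 10^3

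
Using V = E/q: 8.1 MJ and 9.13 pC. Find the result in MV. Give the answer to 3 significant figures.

(8.1 × 10^6) / (9.13 × 10^-12) = 0.88719 × 10^18 V

887000000000 MV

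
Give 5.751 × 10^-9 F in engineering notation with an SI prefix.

5.751 nF

= 5.751 × 10^-9 F; 10^-9 is nano.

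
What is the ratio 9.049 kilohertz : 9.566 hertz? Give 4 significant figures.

(9.049 × 10^3) / (9.566) = 0.94595 × 10^3

946.0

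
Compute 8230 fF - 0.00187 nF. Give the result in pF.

6.36 pF

In pF:
  8230 fF = 8230e-3 pF = 8.23
  0.00187 nF = 0.00187e3 pF = 1.87
Difference: 8.23 - 1.87 = 6.36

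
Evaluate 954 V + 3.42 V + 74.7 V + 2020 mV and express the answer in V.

1034.14 V

In V:
  954 V → 954
  3.42 V → 3.42
  74.7 V → 74.7
  2020 mV = 2020 × 10^-3 V = 2.02
Sum: 954 + 3.42 + 74.7 + 2.02 = 1034.14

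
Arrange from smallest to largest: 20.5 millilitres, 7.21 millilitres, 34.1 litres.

7.21 millilitres < 20.5 millilitres < 34.1 litres

20.5 millilitres = 0.0205 litres
7.21 millilitres = 0.00721 litres
34.1 litres = 34.1 litres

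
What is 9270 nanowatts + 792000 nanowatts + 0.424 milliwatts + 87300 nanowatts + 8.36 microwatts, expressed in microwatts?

1320.93 microwatts

In microwatts:
  9270 nanowatts = 9270 × 10^-3 microwatts = 9.27
  792000 nanowatts = 792000 × 10^-3 microwatts = 792
  0.424 milliwatts = 0.424 × 10^3 microwatts = 424
  87300 nanowatts = 87300 × 10^-3 microwatts = 87.3
  8.36 microwatts → 8.36
Sum: 9.27 + 792 + 424 + 87.3 + 8.36 = 1320.93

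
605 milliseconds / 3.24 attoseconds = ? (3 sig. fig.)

187000000000000000

(605e-3) / (3.24e-18) = 186.7e15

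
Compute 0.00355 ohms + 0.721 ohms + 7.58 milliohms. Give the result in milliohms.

732.13 milliohms

In milliohms:
  0.00355 ohms = 0.00355e3 milliohms = 3.55
  0.721 ohms = 0.721e3 milliohms = 721
  7.58 milliohms → 7.58
Sum: 3.55 + 721 + 7.58 = 732.13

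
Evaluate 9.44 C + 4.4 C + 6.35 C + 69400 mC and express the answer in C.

89.59 C

In C:
  9.44 C → 9.44
  4.4 C → 4.4
  6.35 C → 6.35
  69400 mC = 69400e-3 C = 69.4
Sum: 9.44 + 4.4 + 6.35 + 69.4 = 89.59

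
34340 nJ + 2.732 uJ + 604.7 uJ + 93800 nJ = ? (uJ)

In uJ:
  34340 nJ = 34340 × 10^-3 uJ = 34.34
  2.732 uJ → 2.732
  604.7 uJ → 604.7
  93800 nJ = 93800 × 10^-3 uJ = 93.8
Sum: 34.34 + 2.732 + 604.7 + 93.8 = 735.572

735.572 uJ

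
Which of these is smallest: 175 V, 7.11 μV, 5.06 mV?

175 V = 175 V
7.11 μV = 0.00000711 V
5.06 mV = 0.00506 V

7.11 μV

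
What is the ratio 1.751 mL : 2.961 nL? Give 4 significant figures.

591400

(1.751e-3) / (2.961e-9) = 0.59135e6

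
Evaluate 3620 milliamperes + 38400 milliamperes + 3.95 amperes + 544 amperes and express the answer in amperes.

589.97 amperes

In amperes:
  3620 milliamperes = 3620 × 10⁻³ amperes = 3.62
  38400 milliamperes = 38400 × 10⁻³ amperes = 38.4
  3.95 amperes → 3.95
  544 amperes → 544
Sum: 3.62 + 38.4 + 3.95 + 544 = 589.97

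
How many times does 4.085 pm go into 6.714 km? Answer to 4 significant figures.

1644000000000000

(6.714 × 10³) / (4.085 × 10⁻¹²) = 1.6436 × 10¹⁵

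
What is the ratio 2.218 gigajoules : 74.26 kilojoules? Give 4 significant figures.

(2.218e9) / (74.26e3) = 0.029868e6

29870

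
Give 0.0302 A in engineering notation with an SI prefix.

30.2 mA

= 30.2 × 10⁻³ A; 10⁻³ is milli.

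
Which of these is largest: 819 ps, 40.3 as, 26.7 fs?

819 ps

819 ps = 0.000000000819 s
40.3 as = 0.0000000000000000403 s
26.7 fs = 0.0000000000000267 s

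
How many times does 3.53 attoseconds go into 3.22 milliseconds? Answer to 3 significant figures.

(3.22e-3) / (3.53e-18) = 0.9122e15

912000000000000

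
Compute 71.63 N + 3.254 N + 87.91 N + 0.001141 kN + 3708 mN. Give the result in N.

167.643 N

In N:
  71.63 N → 71.63
  3.254 N → 3.254
  87.91 N → 87.91
  0.001141 kN = 0.001141 × 10³ N = 1.141
  3708 mN = 3708 × 10⁻³ N = 3.708
Sum: 71.63 + 3.254 + 87.91 + 1.141 + 3.708 = 167.643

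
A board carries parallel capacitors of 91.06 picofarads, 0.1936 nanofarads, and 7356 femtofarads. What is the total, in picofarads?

In picofarads:
  91.06 picofarads → 91.06
  0.1936 nanofarads = 0.1936 × 10^3 picofarads = 193.6
  7356 femtofarads = 7356 × 10^-3 picofarads = 7.356
Sum: 91.06 + 193.6 + 7.356 = 292.016

292.016 picofarads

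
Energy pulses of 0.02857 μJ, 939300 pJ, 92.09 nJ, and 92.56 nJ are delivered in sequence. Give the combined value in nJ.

In nJ:
  0.02857 μJ = 0.02857e3 nJ = 28.57
  939300 pJ = 939300e-3 nJ = 939.3
  92.09 nJ → 92.09
  92.56 nJ → 92.56
Sum: 28.57 + 939.3 + 92.09 + 92.56 = 1152.52

1152.52 nJ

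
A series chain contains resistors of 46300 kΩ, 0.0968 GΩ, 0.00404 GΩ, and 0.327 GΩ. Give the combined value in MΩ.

474.14 MΩ

In MΩ:
  46300 kΩ = 46300e-3 MΩ = 46.3
  0.0968 GΩ = 0.0968e3 MΩ = 96.8
  0.00404 GΩ = 0.00404e3 MΩ = 4.04
  0.327 GΩ = 0.327e3 MΩ = 327
Sum: 46.3 + 96.8 + 4.04 + 327 = 474.14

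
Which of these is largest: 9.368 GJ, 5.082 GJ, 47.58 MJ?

9.368 GJ = 9368000000 J
5.082 GJ = 5082000000 J
47.58 MJ = 47580000 J

9.368 GJ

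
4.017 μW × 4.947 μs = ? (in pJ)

19.872099 pJ

4.017e-6 × 4.947e-6 = 19.872099e-12 J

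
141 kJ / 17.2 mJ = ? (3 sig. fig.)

8200000

(141e3) / (17.2e-3) = 8.198e6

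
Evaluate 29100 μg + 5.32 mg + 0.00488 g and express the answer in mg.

39.3 mg

In mg:
  29100 μg = 29100 × 10^-3 mg = 29.1
  5.32 mg → 5.32
  0.00488 g = 0.00488 × 10^3 mg = 4.88
Sum: 29.1 + 5.32 + 4.88 = 39.3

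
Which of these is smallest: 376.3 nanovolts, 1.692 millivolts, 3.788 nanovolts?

3.788 nanovolts

376.3 nanovolts = 0.0000003763 volts
1.692 millivolts = 0.001692 volts
3.788 nanovolts = 0.000000003788 volts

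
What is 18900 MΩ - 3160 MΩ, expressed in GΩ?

In GΩ:
  18900 MΩ = 18900 × 10^-3 GΩ = 18.9
  3160 MΩ = 3160 × 10^-3 GΩ = 3.16
Difference: 18.9 - 3.16 = 15.74

15.74 GΩ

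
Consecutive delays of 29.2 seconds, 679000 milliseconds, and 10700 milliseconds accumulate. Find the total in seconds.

In seconds:
  29.2 seconds → 29.2
  679000 milliseconds = 679000 × 10⁻³ seconds = 679
  10700 milliseconds = 10700 × 10⁻³ seconds = 10.7
Sum: 29.2 + 679 + 10.7 = 718.9

718.9 seconds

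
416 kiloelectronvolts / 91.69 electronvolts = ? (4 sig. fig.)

(416e3) / (91.69) = 4.537e3

4537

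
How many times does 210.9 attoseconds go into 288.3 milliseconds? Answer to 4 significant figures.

(288.3e-3) / (210.9e-18) = 1.367e15

1367000000000000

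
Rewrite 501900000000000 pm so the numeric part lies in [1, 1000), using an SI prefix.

= 501.9 m; mantissa already in [1, 1000).

501.9 m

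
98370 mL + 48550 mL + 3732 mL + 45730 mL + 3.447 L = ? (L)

199.829 L

In L:
  98370 mL = 98370 × 10⁻³ L = 98.37
  48550 mL = 48550 × 10⁻³ L = 48.55
  3732 mL = 3732 × 10⁻³ L = 3.732
  45730 mL = 45730 × 10⁻³ L = 45.73
  3.447 L → 3.447
Sum: 98.37 + 48.55 + 3.732 + 45.73 + 3.447 = 199.829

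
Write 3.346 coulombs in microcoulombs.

3346000 microcoulombs

(no prefix) = 10⁰, micro = 10⁻⁶; factor is 10⁶.
3.346 × 10⁶ = 3346000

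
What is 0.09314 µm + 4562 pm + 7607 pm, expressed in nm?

In nm:
  0.09314 µm = 0.09314 × 10^3 nm = 93.14
  4562 pm = 4562 × 10^-3 nm = 4.562
  7607 pm = 7607 × 10^-3 nm = 7.607
Sum: 93.14 + 4.562 + 7.607 = 105.309

105.309 nm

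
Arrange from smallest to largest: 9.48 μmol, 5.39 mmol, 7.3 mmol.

9.48 μmol < 5.39 mmol < 7.3 mmol

9.48 μmol = 0.00000948 mol
5.39 mmol = 0.00539 mol
7.3 mmol = 0.0073 mol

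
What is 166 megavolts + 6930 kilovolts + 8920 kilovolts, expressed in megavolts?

181.85 megavolts

In megavolts:
  166 megavolts → 166
  6930 kilovolts = 6930 × 10^-3 megavolts = 6.93
  8920 kilovolts = 8920 × 10^-3 megavolts = 8.92
Sum: 166 + 6.93 + 8.92 = 181.85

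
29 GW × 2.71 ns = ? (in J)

78.59 J

29 × 10^9 × 2.71 × 10^-9 = 78.59 J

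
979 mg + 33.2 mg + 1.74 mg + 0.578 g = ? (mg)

1591.94 mg

In mg:
  979 mg → 979
  33.2 mg → 33.2
  1.74 mg → 1.74
  0.578 g = 0.578 × 10³ mg = 578
Sum: 979 + 33.2 + 1.74 + 578 = 1591.94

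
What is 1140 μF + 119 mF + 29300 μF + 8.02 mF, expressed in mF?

In mF:
  1140 μF = 1140e-3 mF = 1.14
  119 mF → 119
  29300 μF = 29300e-3 mF = 29.3
  8.02 mF → 8.02
Sum: 1.14 + 119 + 29.3 + 8.02 = 157.46

157.46 mF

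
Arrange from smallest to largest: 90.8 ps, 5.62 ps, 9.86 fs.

9.86 fs < 5.62 ps < 90.8 ps

90.8 ps = 0.0000000000908 s
5.62 ps = 0.00000000000562 s
9.86 fs = 0.00000000000000986 s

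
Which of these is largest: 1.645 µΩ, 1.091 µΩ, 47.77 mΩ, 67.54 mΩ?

1.645 µΩ = 0.000001645 Ω
1.091 µΩ = 0.000001091 Ω
47.77 mΩ = 0.04777 Ω
67.54 mΩ = 0.06754 Ω

67.54 mΩ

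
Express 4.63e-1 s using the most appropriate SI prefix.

= 463e-3 s; 1e-3 is milli.

463 ms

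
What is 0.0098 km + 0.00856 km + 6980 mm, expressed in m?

In m:
  0.0098 km = 0.0098e3 m = 9.8
  0.00856 km = 0.00856e3 m = 8.56
  6980 mm = 6980e-3 m = 6.98
Sum: 9.8 + 8.56 + 6.98 = 25.34

25.34 m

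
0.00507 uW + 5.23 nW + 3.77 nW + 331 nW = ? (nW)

345.07 nW

In nW:
  0.00507 uW = 0.00507e3 nW = 5.07
  5.23 nW → 5.23
  3.77 nW → 3.77
  331 nW → 331
Sum: 5.07 + 5.23 + 3.77 + 331 = 345.07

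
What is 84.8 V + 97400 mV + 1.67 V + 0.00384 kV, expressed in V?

In V:
  84.8 V → 84.8
  97400 mV = 97400 × 10⁻³ V = 97.4
  1.67 V → 1.67
  0.00384 kV = 0.00384 × 10³ V = 3.84
Sum: 84.8 + 97.4 + 1.67 + 3.84 = 187.71

187.71 V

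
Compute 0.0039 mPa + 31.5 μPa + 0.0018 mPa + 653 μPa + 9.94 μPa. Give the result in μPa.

700.14 μPa

In μPa:
  0.0039 mPa = 0.0039 × 10^3 μPa = 3.9
  31.5 μPa → 31.5
  0.0018 mPa = 0.0018 × 10^3 μPa = 1.8
  653 μPa → 653
  9.94 μPa → 9.94
Sum: 3.9 + 31.5 + 1.8 + 653 + 9.94 = 700.14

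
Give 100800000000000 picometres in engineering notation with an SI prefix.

= 100.8 metres; mantissa already in [1, 1000).

100.8 metres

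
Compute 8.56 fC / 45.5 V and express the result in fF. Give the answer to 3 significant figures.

(8.56e-15) / (45.5) = 0.18813e-15 F

0.188 fF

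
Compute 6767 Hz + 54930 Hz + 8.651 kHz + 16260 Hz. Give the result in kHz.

86.608 kHz

In kHz:
  6767 Hz = 6767 × 10^-3 kHz = 6.767
  54930 Hz = 54930 × 10^-3 kHz = 54.93
  8.651 kHz → 8.651
  16260 Hz = 16260 × 10^-3 kHz = 16.26
Sum: 6.767 + 54.93 + 8.651 + 16.26 = 86.608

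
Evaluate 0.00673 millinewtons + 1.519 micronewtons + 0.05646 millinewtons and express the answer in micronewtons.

64.709 micronewtons

In micronewtons:
  0.00673 millinewtons = 0.00673 × 10^3 micronewtons = 6.73
  1.519 micronewtons → 1.519
  0.05646 millinewtons = 0.05646 × 10^3 micronewtons = 56.46
Sum: 6.73 + 1.519 + 56.46 = 64.709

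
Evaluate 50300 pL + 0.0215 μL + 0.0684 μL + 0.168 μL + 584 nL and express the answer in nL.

In nL:
  50300 pL = 50300 × 10⁻³ nL = 50.3
  0.0215 μL = 0.0215 × 10³ nL = 21.5
  0.0684 μL = 0.0684 × 10³ nL = 68.4
  0.168 μL = 0.168 × 10³ nL = 168
  584 nL → 584
Sum: 50.3 + 21.5 + 68.4 + 168 + 584 = 892.2

892.2 nL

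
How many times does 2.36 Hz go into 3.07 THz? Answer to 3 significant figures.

1300000000000

(3.07 × 10^12) / (2.36) = 1.301 × 10^12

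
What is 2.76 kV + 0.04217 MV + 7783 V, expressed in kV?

52.713 kV

In kV:
  2.76 kV → 2.76
  0.04217 MV = 0.04217 × 10³ kV = 42.17
  7783 V = 7783 × 10⁻³ kV = 7.783
Sum: 2.76 + 42.17 + 7.783 = 52.713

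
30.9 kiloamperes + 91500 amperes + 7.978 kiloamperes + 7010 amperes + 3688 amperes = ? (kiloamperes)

In kiloamperes:
  30.9 kiloamperes → 30.9
  91500 amperes = 91500 × 10^-3 kiloamperes = 91.5
  7.978 kiloamperes → 7.978
  7010 amperes = 7010 × 10^-3 kiloamperes = 7.01
  3688 amperes = 3688 × 10^-3 kiloamperes = 3.688
Sum: 30.9 + 91.5 + 7.978 + 7.01 + 3.688 = 141.076

141.076 kiloamperes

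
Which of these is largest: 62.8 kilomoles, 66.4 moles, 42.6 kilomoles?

62.8 kilomoles = 62800 moles
66.4 moles = 66.4 moles
42.6 kilomoles = 42600 moles

62.8 kilomoles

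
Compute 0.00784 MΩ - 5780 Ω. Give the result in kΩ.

2.06 kΩ

In kΩ:
  0.00784 MΩ = 0.00784 × 10³ kΩ = 7.84
  5780 Ω = 5780 × 10⁻³ kΩ = 5.78
Difference: 7.84 - 5.78 = 2.06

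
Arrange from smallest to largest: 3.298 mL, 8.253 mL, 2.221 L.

3.298 mL = 0.003298 L
8.253 mL = 0.008253 L
2.221 L = 2.221 L

3.298 mL < 8.253 mL < 2.221 L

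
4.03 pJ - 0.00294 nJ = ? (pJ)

1.09 pJ

In pJ:
  4.03 pJ → 4.03
  0.00294 nJ = 0.00294e3 pJ = 2.94
Difference: 4.03 - 2.94 = 1.09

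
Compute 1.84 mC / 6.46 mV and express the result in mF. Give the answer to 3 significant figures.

(1.84 × 10⁻³) / (6.46 × 10⁻³) = 0.28483 F

285 mF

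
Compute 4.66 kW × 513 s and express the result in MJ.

2.39058 MJ

4.66 × 10³ × 513 = 2390.58 × 10³ J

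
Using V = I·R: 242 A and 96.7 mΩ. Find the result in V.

242 × 96.7 × 10⁻³ = 23401.4 × 10⁻³ V

23.4014 V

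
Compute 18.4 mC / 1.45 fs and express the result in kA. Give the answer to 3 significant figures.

12700000000 kA

(18.4 × 10⁻³) / (1.45 × 10⁻¹⁵) = 12.69 × 10¹² A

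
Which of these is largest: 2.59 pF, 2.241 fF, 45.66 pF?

45.66 pF

2.59 pF = 0.00000000000259 F
2.241 fF = 0.000000000000002241 F
45.66 pF = 0.00000000004566 F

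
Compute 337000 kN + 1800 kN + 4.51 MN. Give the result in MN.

In MN:
  337000 kN = 337000e-3 MN = 337
  1800 kN = 1800e-3 MN = 1.8
  4.51 MN → 4.51
Sum: 337 + 1.8 + 4.51 = 343.31

343.31 MN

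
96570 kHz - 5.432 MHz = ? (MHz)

In MHz:
  96570 kHz = 96570e-3 MHz = 96.57
  5.432 MHz → 5.432
Difference: 96.57 - 5.432 = 91.138

91.138 MHz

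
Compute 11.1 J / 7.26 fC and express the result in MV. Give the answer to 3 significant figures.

1530000000 MV

(11.1) / (7.26e-15) = 1.5289e15 V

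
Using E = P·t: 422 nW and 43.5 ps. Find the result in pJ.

422e-9 × 43.5e-12 = 18357e-21 J

0.000018357 pJ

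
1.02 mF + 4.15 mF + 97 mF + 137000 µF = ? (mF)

239.17 mF

In mF:
  1.02 mF → 1.02
  4.15 mF → 4.15
  97 mF → 97
  137000 µF = 137000e-3 mF = 137
Sum: 1.02 + 4.15 + 97 + 137 = 239.17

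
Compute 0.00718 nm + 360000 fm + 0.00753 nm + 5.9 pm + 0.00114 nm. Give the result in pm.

381.75 pm

In pm:
  0.00718 nm = 0.00718 × 10³ pm = 7.18
  360000 fm = 360000 × 10⁻³ pm = 360
  0.00753 nm = 0.00753 × 10³ pm = 7.53
  5.9 pm → 5.9
  0.00114 nm = 0.00114 × 10³ pm = 1.14
Sum: 7.18 + 360 + 7.53 + 5.9 + 1.14 = 381.75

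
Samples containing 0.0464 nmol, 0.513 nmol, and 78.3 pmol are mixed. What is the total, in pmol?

637.7 pmol

In pmol:
  0.0464 nmol = 0.0464e3 pmol = 46.4
  0.513 nmol = 0.513e3 pmol = 513
  78.3 pmol → 78.3
Sum: 46.4 + 513 + 78.3 = 637.7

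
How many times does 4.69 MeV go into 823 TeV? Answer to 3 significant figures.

175000000

(823e12) / (4.69e6) = 175.5e6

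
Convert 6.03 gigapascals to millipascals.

6030000000000 millipascals

giga = 1e9, milli = 1e-3; factor is 1e12.
6.03 × 1e12 = 6030000000000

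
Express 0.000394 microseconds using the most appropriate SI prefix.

394 picoseconds

= 394 × 10⁻¹² seconds; 10⁻¹² is pico.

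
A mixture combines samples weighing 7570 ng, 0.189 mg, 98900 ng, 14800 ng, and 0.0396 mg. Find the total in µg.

349.87 µg

In µg:
  7570 ng = 7570e-3 µg = 7.57
  0.189 mg = 0.189e3 µg = 189
  98900 ng = 98900e-3 µg = 98.9
  14800 ng = 14800e-3 µg = 14.8
  0.0396 mg = 0.0396e3 µg = 39.6
Sum: 7.57 + 189 + 98.9 + 14.8 + 39.6 = 349.87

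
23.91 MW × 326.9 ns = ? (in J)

7.816179 J

23.91 × 10⁶ × 326.9 × 10⁻⁹ = 7816.179 × 10⁻³ J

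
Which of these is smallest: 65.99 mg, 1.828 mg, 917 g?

1.828 mg

65.99 mg = 0.06599 g
1.828 mg = 0.001828 g
917 g = 917 g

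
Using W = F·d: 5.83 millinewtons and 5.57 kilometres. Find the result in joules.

32.4731 joules

5.83 × 10^-3 × 5.57 × 10^3 = 32.4731 J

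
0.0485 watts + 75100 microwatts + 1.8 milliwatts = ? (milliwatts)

In milliwatts:
  0.0485 watts = 0.0485 × 10^3 milliwatts = 48.5
  75100 microwatts = 75100 × 10^-3 milliwatts = 75.1
  1.8 milliwatts → 1.8
Sum: 48.5 + 75.1 + 1.8 = 125.4

125.4 milliwatts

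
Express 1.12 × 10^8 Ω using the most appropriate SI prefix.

112 MΩ

= 112 × 10^6 Ω; 10^6 is mega.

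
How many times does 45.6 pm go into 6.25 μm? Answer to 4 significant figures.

137100

(6.25 × 10^-6) / (45.6 × 10^-12) = 0.13706 × 10^6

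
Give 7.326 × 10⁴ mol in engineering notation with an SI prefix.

= 73.26 × 10³ mol; 10³ is kilo.

73.26 kmol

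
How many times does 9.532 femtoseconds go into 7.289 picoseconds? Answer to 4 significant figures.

(7.289 × 10⁻¹²) / (9.532 × 10⁻¹⁵) = 0.76469 × 10³

764.7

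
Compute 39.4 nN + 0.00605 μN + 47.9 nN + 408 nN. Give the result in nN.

In nN:
  39.4 nN → 39.4
  0.00605 μN = 0.00605 × 10^3 nN = 6.05
  47.9 nN → 47.9
  408 nN → 408
Sum: 39.4 + 6.05 + 47.9 + 408 = 501.35

501.35 nN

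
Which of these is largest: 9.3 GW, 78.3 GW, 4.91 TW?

9.3 GW = 9300000000 W
78.3 GW = 78300000000 W
4.91 TW = 4910000000000 W

4.91 TW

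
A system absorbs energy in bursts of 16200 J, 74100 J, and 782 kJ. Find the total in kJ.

872.3 kJ

In kJ:
  16200 J = 16200 × 10^-3 kJ = 16.2
  74100 J = 74100 × 10^-3 kJ = 74.1
  782 kJ → 782
Sum: 16.2 + 74.1 + 782 = 872.3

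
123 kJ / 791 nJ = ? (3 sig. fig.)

(123 × 10³) / (791 × 10⁻⁹) = 0.1555 × 10¹²

155000000000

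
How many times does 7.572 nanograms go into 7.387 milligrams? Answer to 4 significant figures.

975600

(7.387 × 10^-3) / (7.572 × 10^-9) = 0.97557 × 10^6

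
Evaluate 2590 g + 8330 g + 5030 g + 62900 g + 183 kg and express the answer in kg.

In kg:
  2590 g = 2590e-3 kg = 2.59
  8330 g = 8330e-3 kg = 8.33
  5030 g = 5030e-3 kg = 5.03
  62900 g = 62900e-3 kg = 62.9
  183 kg → 183
Sum: 2.59 + 8.33 + 5.03 + 62.9 + 183 = 261.85

261.85 kg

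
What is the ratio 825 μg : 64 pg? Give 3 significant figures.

(825 × 10⁻⁶) / (64 × 10⁻¹²) = 12.89 × 10⁶

12900000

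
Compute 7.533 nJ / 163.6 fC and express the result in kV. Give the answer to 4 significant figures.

46.05 kV

(7.533e-9) / (163.6e-15) = 0.0460452e6 V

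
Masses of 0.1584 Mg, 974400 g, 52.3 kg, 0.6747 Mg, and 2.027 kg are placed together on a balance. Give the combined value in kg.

In kg:
  0.1584 Mg = 0.1584 × 10^3 kg = 158.4
  974400 g = 974400 × 10^-3 kg = 974.4
  52.3 kg → 52.3
  0.6747 Mg = 0.6747 × 10^3 kg = 674.7
  2.027 kg → 2.027
Sum: 158.4 + 974.4 + 52.3 + 674.7 + 2.027 = 1861.827

1861.827 kg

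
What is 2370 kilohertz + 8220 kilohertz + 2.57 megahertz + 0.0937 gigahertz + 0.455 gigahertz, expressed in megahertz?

In megahertz:
  2370 kilohertz = 2370e-3 megahertz = 2.37
  8220 kilohertz = 8220e-3 megahertz = 8.22
  2.57 megahertz → 2.57
  0.0937 gigahertz = 0.0937e3 megahertz = 93.7
  0.455 gigahertz = 0.455e3 megahertz = 455
Sum: 2.37 + 8.22 + 2.57 + 93.7 + 455 = 561.86

561.86 megahertz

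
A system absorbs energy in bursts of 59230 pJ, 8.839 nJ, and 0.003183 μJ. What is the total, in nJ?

In nJ:
  59230 pJ = 59230 × 10⁻³ nJ = 59.23
  8.839 nJ → 8.839
  0.003183 μJ = 0.003183 × 10³ nJ = 3.183
Sum: 59.23 + 8.839 + 3.183 = 71.252

71.252 nJ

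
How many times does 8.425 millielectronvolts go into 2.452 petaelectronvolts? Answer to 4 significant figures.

(2.452e15) / (8.425e-3) = 0.29104e18

291000000000000000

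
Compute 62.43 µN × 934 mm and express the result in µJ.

62.43 × 10⁻⁶ × 934 × 10⁻³ = 58309.62 × 10⁻⁹ J

58.30962 µJ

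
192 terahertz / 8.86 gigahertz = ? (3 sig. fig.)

21700

(192 × 10^12) / (8.86 × 10^9) = 21.67 × 10^3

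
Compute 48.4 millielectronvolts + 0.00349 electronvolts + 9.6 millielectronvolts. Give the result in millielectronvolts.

In millielectronvolts:
  48.4 millielectronvolts → 48.4
  0.00349 electronvolts = 0.00349e3 millielectronvolts = 3.49
  9.6 millielectronvolts → 9.6
Sum: 48.4 + 3.49 + 9.6 = 61.49

61.49 millielectronvolts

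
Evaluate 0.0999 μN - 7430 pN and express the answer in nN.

92.47 nN

In nN:
  0.0999 μN = 0.0999 × 10^3 nN = 99.9
  7430 pN = 7430 × 10^-3 nN = 7.43
Difference: 99.9 - 7.43 = 92.47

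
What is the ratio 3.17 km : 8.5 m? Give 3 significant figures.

(3.17e3) / (8.5) = 0.3729e3

373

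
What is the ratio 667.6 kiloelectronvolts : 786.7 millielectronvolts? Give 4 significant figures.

(667.6 × 10³) / (786.7 × 10⁻³) = 0.84861 × 10⁶

848600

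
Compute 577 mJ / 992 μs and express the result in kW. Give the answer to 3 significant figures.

0.582 kW

(577 × 10⁻³) / (992 × 10⁻⁶) = 0.58165 × 10³ W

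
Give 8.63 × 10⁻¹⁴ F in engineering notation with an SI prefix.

86.3 fF

= 86.3 × 10⁻¹⁵ F; 10⁻¹⁵ is femto.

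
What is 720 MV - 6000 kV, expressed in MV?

714 MV

In MV:
  720 MV → 720
  6000 kV = 6000 × 10^-3 MV = 6
Difference: 720 - 6 = 714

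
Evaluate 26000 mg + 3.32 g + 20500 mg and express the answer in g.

In g:
  26000 mg = 26000 × 10^-3 g = 26
  3.32 g → 3.32
  20500 mg = 20500 × 10^-3 g = 20.5
Sum: 26 + 3.32 + 20.5 = 49.82

49.82 g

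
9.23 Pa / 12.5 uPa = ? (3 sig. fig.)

738000

(9.23) / (12.5 × 10^-6) = 0.7384 × 10^6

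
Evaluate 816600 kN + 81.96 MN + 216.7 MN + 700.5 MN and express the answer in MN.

In MN:
  816600 kN = 816600 × 10⁻³ MN = 816.6
  81.96 MN → 81.96
  216.7 MN → 216.7
  700.5 MN → 700.5
Sum: 816.6 + 81.96 + 216.7 + 700.5 = 1815.76

1815.76 MN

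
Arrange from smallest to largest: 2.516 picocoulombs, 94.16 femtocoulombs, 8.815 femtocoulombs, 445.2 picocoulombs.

8.815 femtocoulombs < 94.16 femtocoulombs < 2.516 picocoulombs < 445.2 picocoulombs

2.516 picocoulombs = 0.000000000002516 coulombs
94.16 femtocoulombs = 0.00000000000009416 coulombs
8.815 femtocoulombs = 0.000000000000008815 coulombs
445.2 picocoulombs = 0.0000000004452 coulombs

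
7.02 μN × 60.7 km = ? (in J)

0.426114 J

7.02 × 10⁻⁶ × 60.7 × 10³ = 426.114 × 10⁻³ J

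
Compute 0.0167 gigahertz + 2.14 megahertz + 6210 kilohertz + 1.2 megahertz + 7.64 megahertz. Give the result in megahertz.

33.89 megahertz

In megahertz:
  0.0167 gigahertz = 0.0167 × 10³ megahertz = 16.7
  2.14 megahertz → 2.14
  6210 kilohertz = 6210 × 10⁻³ megahertz = 6.21
  1.2 megahertz → 1.2
  7.64 megahertz → 7.64
Sum: 16.7 + 2.14 + 6.21 + 1.2 + 7.64 = 33.89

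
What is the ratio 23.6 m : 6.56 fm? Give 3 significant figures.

(23.6) / (6.56 × 10^-15) = 3.598 × 10^15

3600000000000000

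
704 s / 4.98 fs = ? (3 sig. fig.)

(704) / (4.98 × 10⁻¹⁵) = 141.4 × 10¹⁵

141000000000000000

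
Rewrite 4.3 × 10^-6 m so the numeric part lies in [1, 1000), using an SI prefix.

4.3 µm

= 4.3 × 10^-6 m; 10^-6 is micro.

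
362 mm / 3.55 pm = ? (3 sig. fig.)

102000000000

(362e-3) / (3.55e-12) = 102e9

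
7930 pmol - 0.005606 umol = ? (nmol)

In nmol:
  7930 pmol = 7930 × 10^-3 nmol = 7.93
  0.005606 umol = 0.005606 × 10^3 nmol = 5.606
Difference: 7.93 - 5.606 = 2.324

2.324 nmol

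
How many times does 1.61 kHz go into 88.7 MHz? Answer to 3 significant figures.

(88.7 × 10^6) / (1.61 × 10^3) = 55.09 × 10^3

55100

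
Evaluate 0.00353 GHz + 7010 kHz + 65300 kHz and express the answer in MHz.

In MHz:
  0.00353 GHz = 0.00353 × 10³ MHz = 3.53
  7010 kHz = 7010 × 10⁻³ MHz = 7.01
  65300 kHz = 65300 × 10⁻³ MHz = 65.3
Sum: 3.53 + 7.01 + 65.3 = 75.84

75.84 MHz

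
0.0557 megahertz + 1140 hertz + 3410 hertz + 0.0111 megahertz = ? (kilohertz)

In kilohertz:
  0.0557 megahertz = 0.0557e3 kilohertz = 55.7
  1140 hertz = 1140e-3 kilohertz = 1.14
  3410 hertz = 3410e-3 kilohertz = 3.41
  0.0111 megahertz = 0.0111e3 kilohertz = 11.1
Sum: 55.7 + 1.14 + 3.41 + 11.1 = 71.35

71.35 kilohertz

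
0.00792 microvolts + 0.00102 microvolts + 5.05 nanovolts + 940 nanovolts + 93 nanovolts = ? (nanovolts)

In nanovolts:
  0.00792 microvolts = 0.00792e3 nanovolts = 7.92
  0.00102 microvolts = 0.00102e3 nanovolts = 1.02
  5.05 nanovolts → 5.05
  940 nanovolts → 940
  93 nanovolts → 93
Sum: 7.92 + 1.02 + 5.05 + 940 + 93 = 1046.99

1046.99 nanovolts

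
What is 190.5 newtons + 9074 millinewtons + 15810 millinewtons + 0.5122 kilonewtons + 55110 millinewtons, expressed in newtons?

In newtons:
  190.5 newtons → 190.5
  9074 millinewtons = 9074e-3 newtons = 9.074
  15810 millinewtons = 15810e-3 newtons = 15.81
  0.5122 kilonewtons = 0.5122e3 newtons = 512.2
  55110 millinewtons = 55110e-3 newtons = 55.11
Sum: 190.5 + 9.074 + 15.81 + 512.2 + 55.11 = 782.694

782.694 newtons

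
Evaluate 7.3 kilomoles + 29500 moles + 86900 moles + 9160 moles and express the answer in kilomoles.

132.86 kilomoles

In kilomoles:
  7.3 kilomoles → 7.3
  29500 moles = 29500 × 10⁻³ kilomoles = 29.5
  86900 moles = 86900 × 10⁻³ kilomoles = 86.9
  9160 moles = 9160 × 10⁻³ kilomoles = 9.16
Sum: 7.3 + 29.5 + 86.9 + 9.16 = 132.86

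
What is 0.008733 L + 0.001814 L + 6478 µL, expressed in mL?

17.025 mL

In mL:
  0.008733 L = 0.008733e3 mL = 8.733
  0.001814 L = 0.001814e3 mL = 1.814
  6478 µL = 6478e-3 mL = 6.478
Sum: 8.733 + 1.814 + 6.478 = 17.025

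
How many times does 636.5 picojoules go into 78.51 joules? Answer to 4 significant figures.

(78.51) / (636.5e-12) = 0.12335e12

123300000000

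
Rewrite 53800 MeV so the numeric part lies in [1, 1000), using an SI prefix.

= 53.8 × 10⁹ eV; 10⁹ is giga.

53.8 GeV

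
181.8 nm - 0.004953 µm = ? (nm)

In nm:
  181.8 nm → 181.8
  0.004953 µm = 0.004953 × 10³ nm = 4.953
Difference: 181.8 - 4.953 = 176.847

176.847 nm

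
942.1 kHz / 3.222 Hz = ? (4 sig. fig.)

(942.1e3) / (3.222) = 292.4e3

292400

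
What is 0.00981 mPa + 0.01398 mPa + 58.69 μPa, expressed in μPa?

In μPa:
  0.00981 mPa = 0.00981e3 μPa = 9.81
  0.01398 mPa = 0.01398e3 μPa = 13.98
  58.69 μPa → 58.69
Sum: 9.81 + 13.98 + 58.69 = 82.48

82.48 μPa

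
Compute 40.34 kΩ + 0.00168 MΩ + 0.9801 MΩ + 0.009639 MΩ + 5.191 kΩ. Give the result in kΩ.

1036.95 kΩ

In kΩ:
  40.34 kΩ → 40.34
  0.00168 MΩ = 0.00168e3 kΩ = 1.68
  0.9801 MΩ = 0.9801e3 kΩ = 980.1
  0.009639 MΩ = 0.009639e3 kΩ = 9.639
  5.191 kΩ → 5.191
Sum: 40.34 + 1.68 + 980.1 + 9.639 + 5.191 = 1036.95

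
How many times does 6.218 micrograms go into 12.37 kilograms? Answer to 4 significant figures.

(12.37e3) / (6.218e-6) = 1.9894e9

1989000000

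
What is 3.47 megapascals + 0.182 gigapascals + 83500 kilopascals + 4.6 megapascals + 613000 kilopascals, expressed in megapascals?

886.57 megapascals

In megapascals:
  3.47 megapascals → 3.47
  0.182 gigapascals = 0.182 × 10³ megapascals = 182
  83500 kilopascals = 83500 × 10⁻³ megapascals = 83.5
  4.6 megapascals → 4.6
  613000 kilopascals = 613000 × 10⁻³ megapascals = 613
Sum: 3.47 + 182 + 83.5 + 4.6 + 613 = 886.57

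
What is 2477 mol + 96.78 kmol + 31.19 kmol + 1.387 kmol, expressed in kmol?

In kmol:
  2477 mol = 2477 × 10⁻³ kmol = 2.477
  96.78 kmol → 96.78
  31.19 kmol → 31.19
  1.387 kmol → 1.387
Sum: 2.477 + 96.78 + 31.19 + 1.387 = 131.834

131.834 kmol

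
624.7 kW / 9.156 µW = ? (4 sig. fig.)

(624.7 × 10^3) / (9.156 × 10^-6) = 68.228 × 10^9

68230000000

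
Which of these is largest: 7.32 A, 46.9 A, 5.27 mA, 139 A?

7.32 A = 7.32 A
46.9 A = 46.9 A
5.27 mA = 0.00527 A
139 A = 139 A

139 A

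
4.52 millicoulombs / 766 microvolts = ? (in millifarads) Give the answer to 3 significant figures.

(4.52 × 10⁻³) / (766 × 10⁻⁶) = 0.0059008 × 10³ F

5900 millifarads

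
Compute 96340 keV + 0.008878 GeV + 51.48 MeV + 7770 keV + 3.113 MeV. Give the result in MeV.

167.581 MeV

In MeV:
  96340 keV = 96340e-3 MeV = 96.34
  0.008878 GeV = 0.008878e3 MeV = 8.878
  51.48 MeV → 51.48
  7770 keV = 7770e-3 MeV = 7.77
  3.113 MeV → 3.113
Sum: 96.34 + 8.878 + 51.48 + 7.77 + 3.113 = 167.581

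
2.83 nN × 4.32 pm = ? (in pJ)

0.0000000122256 pJ

2.83 × 10⁻⁹ × 4.32 × 10⁻¹² = 12.2256 × 10⁻²¹ J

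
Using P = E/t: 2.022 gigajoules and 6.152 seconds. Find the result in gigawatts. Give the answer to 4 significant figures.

(2.022e9) / (6.152) = 0.328674e9 W

0.3287 gigawatts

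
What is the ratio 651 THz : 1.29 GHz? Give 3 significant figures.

(651 × 10^12) / (1.29 × 10^9) = 504.7 × 10^3

505000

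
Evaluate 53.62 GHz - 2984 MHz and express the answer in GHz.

50.636 GHz

In GHz:
  53.62 GHz → 53.62
  2984 MHz = 2984 × 10⁻³ GHz = 2.984
Difference: 53.62 - 2.984 = 50.636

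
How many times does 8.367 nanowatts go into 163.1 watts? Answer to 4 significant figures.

19490000000

(163.1) / (8.367 × 10⁻⁹) = 19.493 × 10⁹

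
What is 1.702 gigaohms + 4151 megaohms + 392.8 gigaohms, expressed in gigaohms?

In gigaohms:
  1.702 gigaohms → 1.702
  4151 megaohms = 4151 × 10⁻³ gigaohms = 4.151
  392.8 gigaohms → 392.8
Sum: 1.702 + 4.151 + 392.8 = 398.653

398.653 gigaohms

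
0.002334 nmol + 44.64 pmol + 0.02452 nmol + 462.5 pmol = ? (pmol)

In pmol:
  0.002334 nmol = 0.002334 × 10^3 pmol = 2.334
  44.64 pmol → 44.64
  0.02452 nmol = 0.02452 × 10^3 pmol = 24.52
  462.5 pmol → 462.5
Sum: 2.334 + 44.64 + 24.52 + 462.5 = 533.994

533.994 pmol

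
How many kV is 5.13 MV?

mega = 1e6, kilo = 1e3; factor is 1e3.
5.13 × 1e3 = 5130

5130 kV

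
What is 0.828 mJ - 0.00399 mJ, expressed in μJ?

In μJ:
  0.828 mJ = 0.828 × 10³ μJ = 828
  0.00399 mJ = 0.00399 × 10³ μJ = 3.99
Difference: 828 - 3.99 = 824.01

824.01 μJ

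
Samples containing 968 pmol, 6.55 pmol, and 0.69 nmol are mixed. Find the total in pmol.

1664.55 pmol

In pmol:
  968 pmol → 968
  6.55 pmol → 6.55
  0.69 nmol = 0.69 × 10^3 pmol = 690
Sum: 968 + 6.55 + 690 = 1664.55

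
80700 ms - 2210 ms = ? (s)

78.49 s

In s:
  80700 ms = 80700 × 10⁻³ s = 80.7
  2210 ms = 2210 × 10⁻³ s = 2.21
Difference: 80.7 - 2.21 = 78.49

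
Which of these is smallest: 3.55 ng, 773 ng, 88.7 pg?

3.55 ng = 0.00000000355 g
773 ng = 0.000000773 g
88.7 pg = 0.0000000000887 g

88.7 pg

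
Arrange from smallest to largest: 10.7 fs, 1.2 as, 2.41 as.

1.2 as < 2.41 as < 10.7 fs

10.7 fs = 0.0000000000000107 s
1.2 as = 0.0000000000000000012 s
2.41 as = 0.00000000000000000241 s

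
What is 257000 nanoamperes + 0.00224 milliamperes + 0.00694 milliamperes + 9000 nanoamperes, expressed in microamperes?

In microamperes:
  257000 nanoamperes = 257000 × 10^-3 microamperes = 257
  0.00224 milliamperes = 0.00224 × 10^3 microamperes = 2.24
  0.00694 milliamperes = 0.00694 × 10^3 microamperes = 6.94
  9000 nanoamperes = 9000 × 10^-3 microamperes = 9
Sum: 257 + 2.24 + 6.94 + 9 = 275.18

275.18 microamperes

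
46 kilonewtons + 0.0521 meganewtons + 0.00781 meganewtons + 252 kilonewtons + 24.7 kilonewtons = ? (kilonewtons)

In kilonewtons:
  46 kilonewtons → 46
  0.0521 meganewtons = 0.0521 × 10³ kilonewtons = 52.1
  0.00781 meganewtons = 0.00781 × 10³ kilonewtons = 7.81
  252 kilonewtons → 252
  24.7 kilonewtons → 24.7
Sum: 46 + 52.1 + 7.81 + 252 + 24.7 = 382.61

382.61 kilonewtons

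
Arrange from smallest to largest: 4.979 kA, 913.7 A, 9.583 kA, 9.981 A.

4.979 kA = 4979 A
913.7 A = 913.7 A
9.583 kA = 9583 A
9.981 A = 9.981 A

9.981 A < 913.7 A < 4.979 kA < 9.583 kA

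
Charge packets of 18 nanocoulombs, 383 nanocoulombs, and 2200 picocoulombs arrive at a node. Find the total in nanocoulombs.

In nanocoulombs:
  18 nanocoulombs → 18
  383 nanocoulombs → 383
  2200 picocoulombs = 2200e-3 nanocoulombs = 2.2
Sum: 18 + 383 + 2.2 = 403.2

403.2 nanocoulombs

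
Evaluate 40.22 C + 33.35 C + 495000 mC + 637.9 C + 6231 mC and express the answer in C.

1212.701 C

In C:
  40.22 C → 40.22
  33.35 C → 33.35
  495000 mC = 495000e-3 C = 495
  637.9 C → 637.9
  6231 mC = 6231e-3 C = 6.231
Sum: 40.22 + 33.35 + 495 + 637.9 + 6.231 = 1212.701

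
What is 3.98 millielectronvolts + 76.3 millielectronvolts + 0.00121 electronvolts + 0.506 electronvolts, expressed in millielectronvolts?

In millielectronvolts:
  3.98 millielectronvolts → 3.98
  76.3 millielectronvolts → 76.3
  0.00121 electronvolts = 0.00121e3 millielectronvolts = 1.21
  0.506 electronvolts = 0.506e3 millielectronvolts = 506
Sum: 3.98 + 76.3 + 1.21 + 506 = 587.49

587.49 millielectronvolts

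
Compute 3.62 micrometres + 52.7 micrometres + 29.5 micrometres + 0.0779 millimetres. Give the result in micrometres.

In micrometres:
  3.62 micrometres → 3.62
  52.7 micrometres → 52.7
  29.5 micrometres → 29.5
  0.0779 millimetres = 0.0779 × 10^3 micrometres = 77.9
Sum: 3.62 + 52.7 + 29.5 + 77.9 = 163.72

163.72 micrometres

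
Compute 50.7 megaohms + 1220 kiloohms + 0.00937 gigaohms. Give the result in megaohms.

In megaohms:
  50.7 megaohms → 50.7
  1220 kiloohms = 1220 × 10^-3 megaohms = 1.22
  0.00937 gigaohms = 0.00937 × 10^3 megaohms = 9.37
Sum: 50.7 + 1.22 + 9.37 = 61.29

61.29 megaohms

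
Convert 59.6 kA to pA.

59600000000000000 pA

kilo = 10^3, pico = 10^-12; factor is 10^15.
59.6 × 10^15 = 59600000000000000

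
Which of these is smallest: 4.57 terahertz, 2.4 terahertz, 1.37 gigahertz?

4.57 terahertz = 4570000000000 hertz
2.4 terahertz = 2400000000000 hertz
1.37 gigahertz = 1370000000 hertz

1.37 gigahertz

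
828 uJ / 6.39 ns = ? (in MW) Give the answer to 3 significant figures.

(828 × 10^-6) / (6.39 × 10^-9) = 129.58 × 10^3 W

0.130 MW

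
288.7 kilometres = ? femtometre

288700000000000000000 femtometres

kilo = 10³, femto = 10⁻¹⁵; factor is 10¹⁸.
288.7 × 10¹⁸ = 288700000000000000000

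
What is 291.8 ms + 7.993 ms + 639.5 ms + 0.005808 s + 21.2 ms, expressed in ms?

966.301 ms

In ms:
  291.8 ms → 291.8
  7.993 ms → 7.993
  639.5 ms → 639.5
  0.005808 s = 0.005808 × 10³ ms = 5.808
  21.2 ms → 21.2
Sum: 291.8 + 7.993 + 639.5 + 5.808 + 21.2 = 966.301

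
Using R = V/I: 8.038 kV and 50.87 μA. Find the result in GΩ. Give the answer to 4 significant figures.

0.1580 GΩ

(8.038 × 10^3) / (50.87 × 10^-6) = 0.158011 × 10^9 Ω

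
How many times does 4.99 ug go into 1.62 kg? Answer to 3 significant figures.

(1.62 × 10³) / (4.99 × 10⁻⁶) = 0.3246 × 10⁹

325000000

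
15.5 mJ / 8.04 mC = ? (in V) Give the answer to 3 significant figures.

(15.5 × 10⁻³) / (8.04 × 10⁻³) = 1.9279 V

1.93 V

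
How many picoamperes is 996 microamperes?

996000000 picoamperes

micro = 1e-6, pico = 1e-12; factor is 1e6.
996 × 1e6 = 996000000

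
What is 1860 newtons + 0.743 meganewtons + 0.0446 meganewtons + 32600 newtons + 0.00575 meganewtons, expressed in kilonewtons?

In kilonewtons:
  1860 newtons = 1860 × 10⁻³ kilonewtons = 1.86
  0.743 meganewtons = 0.743 × 10³ kilonewtons = 743
  0.0446 meganewtons = 0.0446 × 10³ kilonewtons = 44.6
  32600 newtons = 32600 × 10⁻³ kilonewtons = 32.6
  0.00575 meganewtons = 0.00575 × 10³ kilonewtons = 5.75
Sum: 1.86 + 743 + 44.6 + 32.6 + 5.75 = 827.81

827.81 kilonewtons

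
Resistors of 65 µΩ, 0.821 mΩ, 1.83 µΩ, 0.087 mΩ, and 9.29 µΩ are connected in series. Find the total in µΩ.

984.12 µΩ

In µΩ:
  65 µΩ → 65
  0.821 mΩ = 0.821e3 µΩ = 821
  1.83 µΩ → 1.83
  0.087 mΩ = 0.087e3 µΩ = 87
  9.29 µΩ → 9.29
Sum: 65 + 821 + 1.83 + 87 + 9.29 = 984.12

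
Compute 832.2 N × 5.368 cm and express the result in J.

44.672496 J

832.2 × 5.368 × 10^-2 = 4467.2496 × 10^-2 J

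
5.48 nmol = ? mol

0.00000000548 mol

nano = 1e-9, (no prefix) = 1e0; factor is 1e-9.
5.48 × 1e-9 = 0.00000000548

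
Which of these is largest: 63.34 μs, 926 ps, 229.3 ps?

63.34 μs = 0.00006334 s
926 ps = 0.000000000926 s
229.3 ps = 0.0000000002293 s

63.34 μs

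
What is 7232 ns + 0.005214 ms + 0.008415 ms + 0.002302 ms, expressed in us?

23.163 us

In us:
  7232 ns = 7232 × 10⁻³ us = 7.232
  0.005214 ms = 0.005214 × 10³ us = 5.214
  0.008415 ms = 0.008415 × 10³ us = 8.415
  0.002302 ms = 0.002302 × 10³ us = 2.302
Sum: 7.232 + 5.214 + 8.415 + 2.302 = 23.163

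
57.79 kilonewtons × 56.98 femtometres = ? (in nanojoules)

3.2928742 nanojoules

57.79 × 10³ × 56.98 × 10⁻¹⁵ = 3292.8742 × 10⁻¹² J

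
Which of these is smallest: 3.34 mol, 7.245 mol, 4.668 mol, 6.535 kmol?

3.34 mol

3.34 mol = 3.34 mol
7.245 mol = 7.245 mol
4.668 mol = 4.668 mol
6.535 kmol = 6535 mol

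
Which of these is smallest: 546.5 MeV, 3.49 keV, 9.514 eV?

9.514 eV

546.5 MeV = 546500000 eV
3.49 keV = 3490 eV
9.514 eV = 9.514 eV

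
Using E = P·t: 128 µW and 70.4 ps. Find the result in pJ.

128 × 10^-6 × 70.4 × 10^-12 = 9011.2 × 10^-18 J

0.0090112 pJ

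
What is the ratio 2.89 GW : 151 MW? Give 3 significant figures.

19.1

(2.89e9) / (151e6) = 0.01914e3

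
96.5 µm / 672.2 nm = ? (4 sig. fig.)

143.6

(96.5 × 10^-6) / (672.2 × 10^-9) = 0.14356 × 10^3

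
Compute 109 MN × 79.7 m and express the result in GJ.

8.6873 GJ

109e6 × 79.7 = 8687.3e6 J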